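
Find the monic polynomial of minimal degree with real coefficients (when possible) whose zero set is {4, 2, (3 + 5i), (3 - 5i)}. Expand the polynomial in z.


The polynomial is p(z) = ∏_{α ∈ S} (z − α), where S = {4, 2, (3 + 5i), (3 - 5i)}.
Expanding the product yields: p(z) = z^4 -12·z^3 + 78·z^2 -252·z + 272.
Note conjugate pairs combine to real quadratics: (z − (3+5i))(z − (3−5i)) = z² − 6z + 34.
The resulting polynomial has degree 4 and real coefficients as required.

p(z) = z^4 -12·z^3 + 78·z^2 -252·z + 272.


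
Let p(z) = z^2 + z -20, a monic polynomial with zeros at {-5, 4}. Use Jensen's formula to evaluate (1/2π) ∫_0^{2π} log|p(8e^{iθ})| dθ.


Zeros: -5, 4; r = 8.
Inside |z| < r: -5, 4. Outside (|z| ≥ r): ∅.
p(0) = -20, so log|p(0)| = log(20) = 2.9957.
Apply Jensen: I(r) = log|p(0)| + Σ_k log(r/|z_k|), summed over zeros inside |z| < r.
  log(r/|z_k|) for z_k = -5: log(8/5) = 0.4700
  log(r/|z_k|) for z_k = 4: log(8/4) = 0.6931
Sum over inside zeros: 1.1632.
I(r) = log|p(0)| + (inside sum) = 2.9957 + 1.1632 = 4.1589.
Closed form (all zeros inside, monic): I(r) = n·log(r) = 2·log(8) = 4.1589. ✓

I(r) ≈ 4.1589.


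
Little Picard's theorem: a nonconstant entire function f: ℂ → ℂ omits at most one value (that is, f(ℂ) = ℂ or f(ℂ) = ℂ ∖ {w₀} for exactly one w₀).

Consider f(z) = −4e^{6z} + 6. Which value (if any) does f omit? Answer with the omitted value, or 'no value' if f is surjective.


Little Picard bounds the complement of f(ℂ) to at most one point.
e^{6z} is never zero on ℂ, so -4·e^{6z} takes every value in ℂ ∖ {0}. Adding 6 shifts the range to ℂ ∖ {6}. Thus f omits exactly the value 6.

Omitted value: 6.


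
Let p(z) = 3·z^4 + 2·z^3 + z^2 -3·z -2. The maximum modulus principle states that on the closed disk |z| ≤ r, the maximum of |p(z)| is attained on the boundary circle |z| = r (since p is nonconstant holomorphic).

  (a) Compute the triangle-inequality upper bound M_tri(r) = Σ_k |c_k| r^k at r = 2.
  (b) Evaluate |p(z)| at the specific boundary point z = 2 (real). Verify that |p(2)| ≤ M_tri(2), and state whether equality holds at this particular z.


Coefficients: c_0 = -2, c_1 = -3, c_2 = 1, c_3 = 2, c_4 = 3. Radius r = 2.
Part (a). Triangle bound: M_tri(r) = Σ_k |c_k| r^k
  = |-2|·2^0 + |-3|·2^1 + |1|·2^2 + |2|·2^3 + |3|·2^4
  = 2 + 6 + 4 + 16 + 48 = 76.
This bounds M(r) := max_{|z|=r} |p(z)| from above; equality holds iff all terms c_k z^k can be made to align in phase at a single z on |z|=r.
Part (b). At z = 2 (real, on the circle |z| = r):
  p(2) = (-2)·2^0 + (-3)·2^1 + (1)·2^2 + (2)·2^3 + (3)·2^4 = 60.
  |p(2)| = 60.
Check: |p(2)| = 60 ≤ 76 = M_tri(2). ✓ Equality does not hold at z = 2 (the coefficients have mixed signs, so the terms do not all align in phase there).

M_tri(2) = 76; |p(2)| = 60; equality at z=2: no.


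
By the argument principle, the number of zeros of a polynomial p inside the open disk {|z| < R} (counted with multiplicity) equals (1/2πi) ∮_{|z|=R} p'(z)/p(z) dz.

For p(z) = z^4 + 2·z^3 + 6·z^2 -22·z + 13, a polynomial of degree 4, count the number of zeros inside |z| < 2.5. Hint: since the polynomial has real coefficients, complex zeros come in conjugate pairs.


The zeros of p are: (-2 + 3i), (-2 - 3i), 1, 1.
Their magnitudes are: 3.606, 3.606, 1, 1.
Zeros with |z| < R = 2.5: 1, 1.
Count = 2.
By the argument principle, (1/2πi) ∮_{|z|=R} p'(z)/p(z) dz equals exactly this count.

Number of zeros inside |z| < 2.5: 2.


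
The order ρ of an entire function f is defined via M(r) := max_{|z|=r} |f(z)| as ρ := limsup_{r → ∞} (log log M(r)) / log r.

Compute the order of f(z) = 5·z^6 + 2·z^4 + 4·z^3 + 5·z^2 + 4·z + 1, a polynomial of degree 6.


|f(z)| ≤ Σ|c_k|·r^k = O(r^6) as r → ∞. Polynomial growth is O(e^{r^ε}) for every ε > 0 (since r^6/e^{r^ε} → 0), so ρ ≤ ε for all ε > 0, i.e. ρ = 0. Every nonconstant polynomial has order 0.
Therefore ρ = 0.

Order ρ = 0.


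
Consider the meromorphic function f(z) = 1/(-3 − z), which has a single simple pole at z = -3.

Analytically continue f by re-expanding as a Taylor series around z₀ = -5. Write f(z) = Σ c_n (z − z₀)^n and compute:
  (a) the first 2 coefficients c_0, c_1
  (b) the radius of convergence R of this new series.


Let w = z − z₀, so z = z₀ + w.
Then -3 − z = -3 − (z₀ + w) = (-3 − z₀) − w = 2 − w.
f(z) = 1/(2 − w) = (1/(2)) · 1/(1 − w/(2)) = Σ_{n≥0} w^n / (2)^(n+1).
So c_n = 1/(2)^(n+1):
  c_0 = 1/(2)^1 = 1/2.
  c_1 = 1/(2)^2 = 1/4.
The series is valid for |w/d| < 1, i.e. |z − z₀| < |d|.
Radius of convergence: R = |-3 − z₀| = |2| = 2 (distance from z₀ to the singularity z = -3).

c_0 = 1/2, c_1 = 1/4; R = 2.


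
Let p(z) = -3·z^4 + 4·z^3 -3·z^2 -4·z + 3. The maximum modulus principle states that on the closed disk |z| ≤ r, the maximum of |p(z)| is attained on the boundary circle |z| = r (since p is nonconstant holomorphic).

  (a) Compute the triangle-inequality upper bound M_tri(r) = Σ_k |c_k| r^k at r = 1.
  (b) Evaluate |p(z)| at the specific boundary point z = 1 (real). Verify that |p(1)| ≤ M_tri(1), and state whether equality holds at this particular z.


Coefficients: c_0 = 3, c_1 = -4, c_2 = -3, c_3 = 4, c_4 = -3. Radius r = 1.
Part (a). Triangle bound: M_tri(r) = Σ_k |c_k| r^k
  = |3|·1^0 + |-4|·1^1 + |-3|·1^2 + |4|·1^3 + |-3|·1^4
  = 3 + 4 + 3 + 4 + 3 = 17.
This bounds M(r) := max_{|z|=r} |p(z)| from above; equality holds iff all terms c_k z^k can be made to align in phase at a single z on |z|=r.
Part (b). At z = 1 (real, on the circle |z| = r):
  p(1) = (3)·1^0 + (-4)·1^1 + (-3)·1^2 + (4)·1^3 + (-3)·1^4 = -3.
  |p(1)| = 3.
Check: |p(1)| = 3 ≤ 17 = M_tri(1). ✓ Equality does not hold at z = 1 (the coefficients have mixed signs, so the terms do not all align in phase there).

M_tri(1) = 17; |p(1)| = 3; equality at z=1: no.


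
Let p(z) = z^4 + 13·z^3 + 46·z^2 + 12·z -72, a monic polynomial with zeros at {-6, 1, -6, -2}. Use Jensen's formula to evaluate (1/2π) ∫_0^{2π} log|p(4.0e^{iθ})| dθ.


Zeros: -6, -6, -2, 1; r = 4.0.
Inside |z| < r: -2, 1. Outside (|z| ≥ r): -6, -6.
p(0) = -72, so log|p(0)| = log(72) = 4.2767.
Apply Jensen: I(r) = log|p(0)| + Σ_k log(r/|z_k|), summed over zeros inside |z| < r.
  log(r/|z_k|) for z_k = 1: log(4.0/1) = 1.3863
  log(r/|z_k|) for z_k = -2: log(4.0/2) = 0.6931
  Outside zeros (-6, -6) contribute nothing to the Jensen sum.
Sum over inside zeros: 2.0794.
I(r) = log|p(0)| + (inside sum) = 4.2767 + 2.0794 = 6.3561.
Note: since some zeros are outside |z| ≤ r, the simplified n·log(r) form does NOT apply — only the inside zeros contribute.

I(r) ≈ 6.3561.


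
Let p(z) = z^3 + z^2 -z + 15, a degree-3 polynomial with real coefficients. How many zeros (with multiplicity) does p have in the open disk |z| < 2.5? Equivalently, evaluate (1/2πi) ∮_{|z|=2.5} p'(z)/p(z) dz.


The zeros of p are: -3, (1 + 2i), (1 - 2i).
Their magnitudes are: 3, 2.236, 2.236.
Zeros with |z| < R = 2.5: (1 + 2i), (1 - 2i).
Count = 2.
By the argument principle, (1/2πi) ∮_{|z|=R} p'(z)/p(z) dz equals exactly this count.

Number of zeros inside |z| < 2.5: 2.


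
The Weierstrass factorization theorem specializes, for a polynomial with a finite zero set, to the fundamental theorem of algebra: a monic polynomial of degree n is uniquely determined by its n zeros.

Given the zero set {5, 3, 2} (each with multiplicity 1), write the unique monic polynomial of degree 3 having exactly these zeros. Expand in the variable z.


The polynomial is p(z) = ∏_{α ∈ S} (z − α), where S = {5, 3, 2}.
Expanding the product yields: p(z) = z^3 -10·z^2 + 31·z -30.
The resulting polynomial has degree 3 and real coefficients as required.

p(z) = z^3 -10·z^2 + 31·z -30.


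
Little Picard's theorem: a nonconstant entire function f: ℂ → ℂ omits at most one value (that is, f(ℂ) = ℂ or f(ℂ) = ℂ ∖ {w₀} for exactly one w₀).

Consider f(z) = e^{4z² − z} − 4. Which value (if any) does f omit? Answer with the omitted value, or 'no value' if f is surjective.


Little Picard bounds the complement of f(ℂ) to at most one point.
The exponent g(z) = 4z² − z is a nonconstant polynomial, hence surjective onto ℂ. So e^{g(z)} takes every value in {e^w : w ∈ ℂ} = ℂ ∖ {0}. Adding -4 shifts the range to ℂ ∖ {-4}. f omits exactly -4.

Omitted value: -4.


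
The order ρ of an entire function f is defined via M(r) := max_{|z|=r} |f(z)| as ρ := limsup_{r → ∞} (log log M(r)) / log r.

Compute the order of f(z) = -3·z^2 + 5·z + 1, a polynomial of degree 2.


|f(z)| ≤ Σ|c_k|·r^k = O(r^2) as r → ∞. Polynomial growth is O(e^{r^ε}) for every ε > 0 (since r^2/e^{r^ε} → 0), so ρ ≤ ε for all ε > 0, i.e. ρ = 0. Every nonconstant polynomial has order 0.
Therefore ρ = 0.

Order ρ = 0.


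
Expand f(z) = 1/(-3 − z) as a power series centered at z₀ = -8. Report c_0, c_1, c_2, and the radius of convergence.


Let w = z − z₀, so z = z₀ + w.
Then -3 − z = -3 − (z₀ + w) = (-3 − z₀) − w = 5 − w.
f(z) = 1/(5 − w) = (1/(5)) · 1/(1 − w/(5)) = Σ_{n≥0} w^n / (5)^(n+1).
So c_n = 1/(5)^(n+1):
  c_0 = 1/(5)^1 = 1/5.
  c_1 = 1/(5)^2 = 1/25.
  c_2 = 1/(5)^3 = 1/125.
The series is valid for |w/d| < 1, i.e. |z − z₀| < |d|.
Radius of convergence: R = |-3 − z₀| = |5| = 5 (distance from z₀ to the singularity z = -3).

c_0 = 1/5, c_1 = 1/25, c_2 = 1/125; R = 5.


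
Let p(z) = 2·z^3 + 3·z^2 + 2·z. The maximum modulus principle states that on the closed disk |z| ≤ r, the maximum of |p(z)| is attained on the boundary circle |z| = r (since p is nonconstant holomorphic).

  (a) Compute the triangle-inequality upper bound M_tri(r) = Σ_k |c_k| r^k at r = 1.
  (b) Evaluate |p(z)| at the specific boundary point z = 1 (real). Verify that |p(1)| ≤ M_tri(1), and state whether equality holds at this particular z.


Coefficients: c_0 = 0, c_1 = 2, c_2 = 3, c_3 = 2. Radius r = 1.
Part (a). Triangle bound: M_tri(r) = Σ_k |c_k| r^k
  = |0|·1^0 + |2|·1^1 + |3|·1^2 + |2|·1^3
  = 0 + 2 + 3 + 2 = 7.
This bounds M(r) := max_{|z|=r} |p(z)| from above; equality holds iff all terms c_k z^k can be made to align in phase at a single z on |z|=r.
Part (b). At z = 1 (real, on the circle |z| = r):
  p(1) = (0)·1^0 + (2)·1^1 + (3)·1^2 + (2)·1^3 = 7.
  |p(1)| = 7.
Since all nonzero coefficients share the same sign, |p(1)| = 7 = M_tri(1); the triangle bound is attained at z = 1, so in fact M(r) = 7.

M_tri(1) = 7; |p(1)| = 7; equality at z=1: yes.


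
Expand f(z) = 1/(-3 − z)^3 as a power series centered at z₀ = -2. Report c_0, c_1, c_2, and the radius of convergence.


Let w = z − z₀, so z = z₀ + w.
Then -3 − z = -3 − (z₀ + w) = (-3 − z₀) − w = -1 − w.
f(z) = 1/(-1 − w)^3 = (1/(-1)^3) · (1 − w/(-1))^{−3}.
By the binomial series (1−u)^{−3} = Σ_{n≥0} C(n+2, 2) u^n for |u|<1, with u = w/(-1):
  c_n = C(n+2, 2) / (-1)^(n+3).
  c_0 = 1/(-1)^3 = -1.
  c_1 = 3/(-1)^4 = 3.
  c_2 = 6/(-1)^5 = -6.
The series is valid for |w/d| < 1, i.e. |z − z₀| < |d|.
Radius of convergence: R = |-3 − z₀| = |-1| = 1 (distance from z₀ to the singularity z = -3).

c_0 = -1, c_1 = 3, c_2 = -6; R = 1.


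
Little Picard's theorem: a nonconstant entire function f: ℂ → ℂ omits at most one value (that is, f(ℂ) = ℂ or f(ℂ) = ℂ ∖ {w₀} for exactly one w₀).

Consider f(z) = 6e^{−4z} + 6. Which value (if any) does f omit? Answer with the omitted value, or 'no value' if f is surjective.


Little Picard bounds the complement of f(ℂ) to at most one point.
e^{−4z} is never zero on ℂ, so 6·e^{−4z} takes every value in ℂ ∖ {0}. Adding 6 shifts the range to ℂ ∖ {6}. Thus f omits exactly the value 6.

Omitted value: 6.


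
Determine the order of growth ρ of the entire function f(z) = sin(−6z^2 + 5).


Write sin(w) = (e^{iw} ± e^{−iw})/(2 or 2i), so |sin(w)| ≤ e^{|w|}. With w = −6z^2 + 5, |w| ≤ 6r^2 + 5 on |z|=r, giving M(r) ≤ e^{6r^2 + 5} and ρ ≤ 2. For the lower bound, choose z on |z|=r with -6z^2 purely imaginary of modulus 6r^2; then |sin(−6z^2 + 5)| grows like e^{6r^2}/2, so ρ ≥ 2. Hence ρ = 2.
Therefore ρ = 2.

Order ρ = 2.


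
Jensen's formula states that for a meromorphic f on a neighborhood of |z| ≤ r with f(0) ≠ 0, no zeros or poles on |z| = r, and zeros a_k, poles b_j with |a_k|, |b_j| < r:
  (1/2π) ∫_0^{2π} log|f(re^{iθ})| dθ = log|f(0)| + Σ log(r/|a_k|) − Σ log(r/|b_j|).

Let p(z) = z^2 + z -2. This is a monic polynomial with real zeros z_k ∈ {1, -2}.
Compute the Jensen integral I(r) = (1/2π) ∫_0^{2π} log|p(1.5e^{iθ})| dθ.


Zeros: -2, 1; r = 1.5.
Inside |z| < r: 1. Outside (|z| ≥ r): -2.
p(0) = -2, so log|p(0)| = log(2) = 0.6931.
Apply Jensen: I(r) = log|p(0)| + Σ_k log(r/|z_k|), summed over zeros inside |z| < r.
  log(r/|z_k|) for z_k = 1: log(1.5/1) = 0.4055
  Outside zeros (-2) contribute nothing to the Jensen sum.
Sum over inside zeros: 0.4055.
I(r) = log|p(0)| + (inside sum) = 0.6931 + 0.4055 = 1.0986.
Note: since some zeros are outside |z| ≤ r, the simplified n·log(r) form does NOT apply — only the inside zeros contribute.

I(r) ≈ 1.0986.


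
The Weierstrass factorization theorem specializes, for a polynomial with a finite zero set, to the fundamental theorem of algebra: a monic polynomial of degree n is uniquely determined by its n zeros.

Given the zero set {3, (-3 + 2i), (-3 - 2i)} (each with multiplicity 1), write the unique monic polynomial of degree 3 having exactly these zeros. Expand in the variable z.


The polynomial is p(z) = ∏_{α ∈ S} (z − α), where S = {3, (-3 + 2i), (-3 - 2i)}.
Expanding the product yields: p(z) = z^3 + 3·z^2 -5·z -39.
Note conjugate pairs combine to real quadratics: (z − (-3+2i))(z − (-3−2i)) = z² + 6z + 13.
The resulting polynomial has degree 3 and real coefficients as required.

p(z) = z^3 + 3·z^2 -5·z -39.


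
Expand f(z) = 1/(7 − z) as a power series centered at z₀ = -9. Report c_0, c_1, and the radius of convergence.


Let w = z − z₀, so z = z₀ + w.
Then 7 − z = 7 − (z₀ + w) = (7 − z₀) − w = 16 − w.
f(z) = 1/(16 − w) = (1/(16)) · 1/(1 − w/(16)) = Σ_{n≥0} w^n / (16)^(n+1).
So c_n = 1/(16)^(n+1):
  c_0 = 1/(16)^1 = 1/16.
  c_1 = 1/(16)^2 = 1/256.
The series is valid for |w/d| < 1, i.e. |z − z₀| < |d|.
Radius of convergence: R = |7 − z₀| = |16| = 16 (distance from z₀ to the singularity z = 7).

c_0 = 1/16, c_1 = 1/256; R = 16.


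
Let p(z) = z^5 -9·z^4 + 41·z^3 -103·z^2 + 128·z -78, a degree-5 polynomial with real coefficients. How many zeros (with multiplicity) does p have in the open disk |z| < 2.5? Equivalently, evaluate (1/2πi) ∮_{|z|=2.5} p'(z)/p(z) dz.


The zeros of p are: 3, (2 + 3i), (2 - 3i), (1 + 1i), (1 - 1i).
Their magnitudes are: 3, 3.606, 3.606, 1.414, 1.414.
Zeros with |z| < R = 2.5: (1 + 1i), (1 - 1i).
Count = 2.
By the argument principle, (1/2πi) ∮_{|z|=R} p'(z)/p(z) dz equals exactly this count.

Number of zeros inside |z| < 2.5: 2.


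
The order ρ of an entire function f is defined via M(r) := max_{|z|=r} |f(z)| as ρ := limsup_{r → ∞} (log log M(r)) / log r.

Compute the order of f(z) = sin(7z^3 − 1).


Write sin(w) = (e^{iw} ± e^{−iw})/(2 or 2i), so |sin(w)| ≤ e^{|w|}. With w = 7z^3 − 1, |w| ≤ 7r^3 + 1 on |z|=r, giving M(r) ≤ e^{7r^3 + 1} and ρ ≤ 3. For the lower bound, choose z on |z|=r with 7z^3 purely imaginary of modulus 7r^3; then |sin(7z^3 − 1)| grows like e^{7r^3}/2, so ρ ≥ 3. Hence ρ = 3.
Therefore ρ = 3.

Order ρ = 3.


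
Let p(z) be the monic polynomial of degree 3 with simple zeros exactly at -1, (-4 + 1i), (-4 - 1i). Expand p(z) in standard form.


The polynomial is p(z) = ∏_{α ∈ S} (z − α), where S = {-1, (-4 + 1i), (-4 - 1i)}.
Expanding the product yields: p(z) = z^3 + 9·z^2 + 25·z + 17.
Note conjugate pairs combine to real quadratics: (z − (-4+1i))(z − (-4−1i)) = z² + 8z + 17.
The resulting polynomial has degree 3 and real coefficients as required.

p(z) = z^3 + 9·z^2 + 25·z + 17.


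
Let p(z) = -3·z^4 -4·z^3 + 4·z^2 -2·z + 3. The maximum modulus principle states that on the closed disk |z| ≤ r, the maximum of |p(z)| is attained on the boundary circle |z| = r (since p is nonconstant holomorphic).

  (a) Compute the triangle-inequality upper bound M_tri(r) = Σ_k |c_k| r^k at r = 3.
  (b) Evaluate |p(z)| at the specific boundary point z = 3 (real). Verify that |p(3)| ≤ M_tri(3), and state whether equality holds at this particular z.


Coefficients: c_0 = 3, c_1 = -2, c_2 = 4, c_3 = -4, c_4 = -3. Radius r = 3.
Part (a). Triangle bound: M_tri(r) = Σ_k |c_k| r^k
  = |3|·3^0 + |-2|·3^1 + |4|·3^2 + |-4|·3^3 + |-3|·3^4
  = 3 + 6 + 36 + 108 + 243 = 396.
This bounds M(r) := max_{|z|=r} |p(z)| from above; equality holds iff all terms c_k z^k can be made to align in phase at a single z on |z|=r.
Part (b). At z = 3 (real, on the circle |z| = r):
  p(3) = (3)·3^0 + (-2)·3^1 + (4)·3^2 + (-4)·3^3 + (-3)·3^4 = -318.
  |p(3)| = 318.
Check: |p(3)| = 318 ≤ 396 = M_tri(3). ✓ Equality does not hold at z = 3 (the coefficients have mixed signs, so the terms do not all align in phase there).

M_tri(3) = 396; |p(3)| = 318; equality at z=3: no.


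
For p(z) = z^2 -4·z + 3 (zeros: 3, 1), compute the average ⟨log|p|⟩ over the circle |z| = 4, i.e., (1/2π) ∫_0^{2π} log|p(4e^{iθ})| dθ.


Zeros: 1, 3; r = 4.
Inside |z| < r: 1, 3. Outside (|z| ≥ r): ∅.
p(0) = 3, so log|p(0)| = log(3) = 1.0986.
Apply Jensen: I(r) = log|p(0)| + Σ_k log(r/|z_k|), summed over zeros inside |z| < r.
  log(r/|z_k|) for z_k = 3: log(4/3) = 0.2877
  log(r/|z_k|) for z_k = 1: log(4/1) = 1.3863
Sum over inside zeros: 1.6740.
I(r) = log|p(0)| + (inside sum) = 1.0986 + 1.6740 = 2.7726.
Closed form (all zeros inside, monic): I(r) = n·log(r) = 2·log(4) = 2.7726. ✓

I(r) ≈ 2.7726.


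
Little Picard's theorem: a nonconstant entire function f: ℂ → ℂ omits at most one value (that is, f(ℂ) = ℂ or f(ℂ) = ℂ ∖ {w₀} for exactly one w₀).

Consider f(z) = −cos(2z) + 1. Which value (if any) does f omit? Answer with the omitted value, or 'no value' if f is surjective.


Little Picard bounds the complement of f(ℂ) to at most one point.
cos is entire and surjective onto ℂ: for every w ∈ ℂ, cos(ζ) = w has a solution ζ ∈ ℂ (e.g., via the complex inverse arccos). With ζ = 2z this gives z = ζ/(2). Then -1·cos(2z) takes every value in -1·ℂ = ℂ, and adding 1 is a bijection of ℂ. So f is surjective and omits no value. (Note: only on the real line is cos bounded by [−1, 1].)

Omitted value: no value.


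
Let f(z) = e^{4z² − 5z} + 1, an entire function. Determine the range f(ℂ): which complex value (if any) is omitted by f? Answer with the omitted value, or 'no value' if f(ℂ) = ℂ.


Little Picard bounds the complement of f(ℂ) to at most one point.
The exponent g(z) = 4z² − 5z is a nonconstant polynomial, hence surjective onto ℂ. So e^{g(z)} takes every value in {e^w : w ∈ ℂ} = ℂ ∖ {0}. Adding 1 shifts the range to ℂ ∖ {1}. f omits exactly 1.

Omitted value: 1.


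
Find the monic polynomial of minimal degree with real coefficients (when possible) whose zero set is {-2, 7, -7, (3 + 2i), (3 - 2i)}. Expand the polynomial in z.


The polynomial is p(z) = ∏_{α ∈ S} (z − α), where S = {-2, 7, -7, (3 + 2i), (3 - 2i)}.
Expanding the product yields: p(z) = z^5 -4·z^4 -48·z^3 + 222·z^2 -49·z -1274.
Note conjugate pairs combine to real quadratics: (z − (3+2i))(z − (3−2i)) = z² − 6z + 13.
The resulting polynomial has degree 5 and real coefficients as required.

p(z) = z^5 -4·z^4 -48·z^3 + 222·z^2 -49·z -1274.


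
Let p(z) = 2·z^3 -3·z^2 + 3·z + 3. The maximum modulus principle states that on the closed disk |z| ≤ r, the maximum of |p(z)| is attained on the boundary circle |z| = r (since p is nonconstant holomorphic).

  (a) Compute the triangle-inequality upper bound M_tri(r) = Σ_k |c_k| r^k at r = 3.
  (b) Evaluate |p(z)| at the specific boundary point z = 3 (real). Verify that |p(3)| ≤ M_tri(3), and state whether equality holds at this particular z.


Coefficients: c_0 = 3, c_1 = 3, c_2 = -3, c_3 = 2. Radius r = 3.
Part (a). Triangle bound: M_tri(r) = Σ_k |c_k| r^k
  = |3|·3^0 + |3|·3^1 + |-3|·3^2 + |2|·3^3
  = 3 + 9 + 27 + 54 = 93.
This bounds M(r) := max_{|z|=r} |p(z)| from above; equality holds iff all terms c_k z^k can be made to align in phase at a single z on |z|=r.
Part (b). At z = 3 (real, on the circle |z| = r):
  p(3) = (3)·3^0 + (3)·3^1 + (-3)·3^2 + (2)·3^3 = 39.
  |p(3)| = 39.
Check: |p(3)| = 39 ≤ 93 = M_tri(3). ✓ Equality does not hold at z = 3 (the coefficients have mixed signs, so the terms do not all align in phase there).

M_tri(3) = 93; |p(3)| = 39; equality at z=3: no.


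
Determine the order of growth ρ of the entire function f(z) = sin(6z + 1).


sin(w) is a linear combination of e^{iw} and e^{−iw} (or e^w, e^{−w} in the hyperbolic case), so |sin(w)| ≤ e^{|w|}. With w = 6z + 1, |w| ≤ 6|z| + 1 = 6r + 1 on |z| = r, giving M(r) ≤ e^{6r + 1}, so ρ ≤ 1. On a suitable ray (z = it for sin/cos; z = t for sinh/cosh, t real → ∞), |sin(6z + 1)| grows like e^{6|t|}/2, so ρ ≥ 1. Hence ρ = 1.
Therefore ρ = 1.

Order ρ = 1.


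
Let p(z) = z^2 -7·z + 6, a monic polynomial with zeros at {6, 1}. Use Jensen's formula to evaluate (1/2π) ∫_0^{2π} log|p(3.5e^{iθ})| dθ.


Zeros: 1, 6; r = 3.5.
Inside |z| < r: 1. Outside (|z| ≥ r): 6.
p(0) = 6, so log|p(0)| = log(6) = 1.7918.
Apply Jensen: I(r) = log|p(0)| + Σ_k log(r/|z_k|), summed over zeros inside |z| < r.
  log(r/|z_k|) for z_k = 1: log(3.5/1) = 1.2528
  Outside zeros (6) contribute nothing to the Jensen sum.
Sum over inside zeros: 1.2528.
I(r) = log|p(0)| + (inside sum) = 1.7918 + 1.2528 = 3.0445.
Note: since some zeros are outside |z| ≤ r, the simplified n·log(r) form does NOT apply — only the inside zeros contribute.

I(r) ≈ 3.0445.


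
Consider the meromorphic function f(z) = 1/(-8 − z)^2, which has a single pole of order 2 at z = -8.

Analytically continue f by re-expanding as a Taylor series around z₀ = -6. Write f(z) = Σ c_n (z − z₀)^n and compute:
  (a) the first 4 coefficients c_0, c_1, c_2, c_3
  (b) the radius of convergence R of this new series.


Let w = z − z₀, so z = z₀ + w.
Then -8 − z = -8 − (z₀ + w) = (-8 − z₀) − w = -2 − w.
f(z) = 1/(-2 − w)^2 = (1/(-2)^2) · (1 − w/(-2))^{−2}.
By the binomial series (1−u)^{−2} = Σ_{n≥0} C(n+1, 1) u^n for |u|<1, with u = w/(-2):
  c_n = C(n+1, 1) / (-2)^(n+2).
  c_0 = 1/(-2)^2 = 1/4.
  c_1 = 2/(-2)^3 = -1/4.
  c_2 = 3/(-2)^4 = 3/16.
  c_3 = 4/(-2)^5 = -1/8.
The series is valid for |w/d| < 1, i.e. |z − z₀| < |d|.
Radius of convergence: R = |-8 − z₀| = |-2| = 2 (distance from z₀ to the singularity z = -8).

c_0 = 1/4, c_1 = -1/4, c_2 = 3/16, c_3 = -1/8; R = 2.


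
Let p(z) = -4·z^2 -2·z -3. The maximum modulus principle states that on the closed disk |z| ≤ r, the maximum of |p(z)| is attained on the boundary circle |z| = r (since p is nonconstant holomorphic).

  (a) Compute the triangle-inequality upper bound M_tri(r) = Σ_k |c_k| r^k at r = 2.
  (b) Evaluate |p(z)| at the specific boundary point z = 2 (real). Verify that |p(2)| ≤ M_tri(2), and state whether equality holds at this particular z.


Coefficients: c_0 = -3, c_1 = -2, c_2 = -4. Radius r = 2.
Part (a). Triangle bound: M_tri(r) = Σ_k |c_k| r^k
  = |-3|·2^0 + |-2|·2^1 + |-4|·2^2
  = 3 + 4 + 16 = 23.
This bounds M(r) := max_{|z|=r} |p(z)| from above; equality holds iff all terms c_k z^k can be made to align in phase at a single z on |z|=r.
Part (b). At z = 2 (real, on the circle |z| = r):
  p(2) = (-3)·2^0 + (-2)·2^1 + (-4)·2^2 = -23.
  |p(2)| = 23.
Since all nonzero coefficients share the same sign, |p(2)| = 23 = M_tri(2); the triangle bound is attained at z = 2, so in fact M(r) = 23.

M_tri(2) = 23; |p(2)| = 23; equality at z=2: yes.


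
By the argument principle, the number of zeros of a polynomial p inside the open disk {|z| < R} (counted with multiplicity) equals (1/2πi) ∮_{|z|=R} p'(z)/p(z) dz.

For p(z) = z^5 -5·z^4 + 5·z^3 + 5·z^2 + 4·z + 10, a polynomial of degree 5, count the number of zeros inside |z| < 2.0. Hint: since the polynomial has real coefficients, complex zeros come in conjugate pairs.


The zeros of p are: -1, (3 + 1i), (3 - 1i), (0 + 1i), (0 - 1i).
Their magnitudes are: 1, 3.162, 3.162, 1, 1.
Zeros with |z| < R = 2.0: -1, (0 + 1i), (0 - 1i).
Count = 3.
By the argument principle, (1/2πi) ∮_{|z|=R} p'(z)/p(z) dz equals exactly this count.

Number of zeros inside |z| < 2.0: 3.


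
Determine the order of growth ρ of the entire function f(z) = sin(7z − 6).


sin(w) is a linear combination of e^{iw} and e^{−iw} (or e^w, e^{−w} in the hyperbolic case), so |sin(w)| ≤ e^{|w|}. With w = 7z − 6, |w| ≤ 7|z| + 6 = 7r + 6 on |z| = r, giving M(r) ≤ e^{7r + 6}, so ρ ≤ 1. On a suitable ray (z = it for sin/cos; z = t for sinh/cosh, t real → ∞), |sin(7z − 6)| grows like e^{7|t|}/2, so ρ ≥ 1. Hence ρ = 1.
Therefore ρ = 1.

Order ρ = 1.


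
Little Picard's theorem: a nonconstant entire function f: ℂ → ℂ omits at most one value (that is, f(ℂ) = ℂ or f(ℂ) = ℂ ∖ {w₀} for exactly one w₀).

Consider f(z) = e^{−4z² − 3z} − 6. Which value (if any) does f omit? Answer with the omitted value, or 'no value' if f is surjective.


Little Picard bounds the complement of f(ℂ) to at most one point.
The exponent g(z) = −4z² − 3z is a nonconstant polynomial, hence surjective onto ℂ. So e^{g(z)} takes every value in {e^w : w ∈ ℂ} = ℂ ∖ {0}. Adding -6 shifts the range to ℂ ∖ {-6}. f omits exactly -6.

Omitted value: -6.


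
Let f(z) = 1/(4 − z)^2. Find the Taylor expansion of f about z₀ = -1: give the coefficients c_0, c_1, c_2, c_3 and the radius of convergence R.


Let w = z − z₀, so z = z₀ + w.
Then 4 − z = 4 − (z₀ + w) = (4 − z₀) − w = 5 − w.
f(z) = 1/(5 − w)^2 = (1/(5)^2) · (1 − w/(5))^{−2}.
By the binomial series (1−u)^{−2} = Σ_{n≥0} C(n+1, 1) u^n for |u|<1, with u = w/(5):
  c_n = C(n+1, 1) / (5)^(n+2).
  c_0 = 1/(5)^2 = 1/25.
  c_1 = 2/(5)^3 = 2/125.
  c_2 = 3/(5)^4 = 3/625.
  c_3 = 4/(5)^5 = 4/3125.
The series is valid for |w/d| < 1, i.e. |z − z₀| < |d|.
Radius of convergence: R = |4 − z₀| = |5| = 5 (distance from z₀ to the singularity z = 4).

c_0 = 1/25, c_1 = 2/125, c_2 = 3/625, c_3 = 4/3125; R = 5.


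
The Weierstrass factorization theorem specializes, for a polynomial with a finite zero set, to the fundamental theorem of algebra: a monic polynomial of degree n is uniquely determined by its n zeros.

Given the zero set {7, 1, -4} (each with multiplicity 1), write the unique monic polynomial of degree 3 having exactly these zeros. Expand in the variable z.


The polynomial is p(z) = ∏_{α ∈ S} (z − α), where S = {7, 1, -4}.
Expanding the product yields: p(z) = z^3 -4·z^2 -25·z + 28.
The resulting polynomial has degree 3 and real coefficients as required.

p(z) = z^3 -4·z^2 -25·z + 28.


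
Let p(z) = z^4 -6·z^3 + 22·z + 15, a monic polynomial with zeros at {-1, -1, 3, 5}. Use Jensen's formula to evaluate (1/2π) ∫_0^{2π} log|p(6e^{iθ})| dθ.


Zeros: -1, -1, 3, 5; r = 6.
Inside |z| < r: -1, -1, 3, 5. Outside (|z| ≥ r): ∅.
p(0) = 15, so log|p(0)| = log(15) = 2.7081.
Apply Jensen: I(r) = log|p(0)| + Σ_k log(r/|z_k|), summed over zeros inside |z| < r.
  log(r/|z_k|) for z_k = -1: log(6/1) = 1.7918
  log(r/|z_k|) for z_k = -1: log(6/1) = 1.7918
  log(r/|z_k|) for z_k = 3: log(6/3) = 0.6931
  log(r/|z_k|) for z_k = 5: log(6/5) = 0.1823
Sum over inside zeros: 4.4590.
I(r) = log|p(0)| + (inside sum) = 2.7081 + 4.4590 = 7.1670.
Closed form (all zeros inside, monic): I(r) = n·log(r) = 4·log(6) = 7.1670. ✓

I(r) ≈ 7.1670.


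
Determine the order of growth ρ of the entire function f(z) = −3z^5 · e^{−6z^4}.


M(r) = max_{|z|=r} |-3|·|z|^5·|e^{−6z^4}| = 3·r^5 · e^{6r^4} (the factors attain their maxima compatibly on |z|=r). Then log M(r) = log 3 + 5·log r + 6r^4, dominated by the last term, so log log M(r) ~ 4·log r. The polynomial factor -3z^5 contributes only a log r term and does not affect the order. ρ = 4.
Therefore ρ = 4.

Order ρ = 4.


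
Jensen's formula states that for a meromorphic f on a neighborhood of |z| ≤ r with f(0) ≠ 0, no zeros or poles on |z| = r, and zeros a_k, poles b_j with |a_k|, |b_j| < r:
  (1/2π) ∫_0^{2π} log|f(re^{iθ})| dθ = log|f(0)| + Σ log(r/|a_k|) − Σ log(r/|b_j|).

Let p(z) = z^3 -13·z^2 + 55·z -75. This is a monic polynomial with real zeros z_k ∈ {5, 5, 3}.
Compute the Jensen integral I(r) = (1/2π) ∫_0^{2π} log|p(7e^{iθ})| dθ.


Zeros: 3, 5, 5; r = 7.
Inside |z| < r: 3, 5, 5. Outside (|z| ≥ r): ∅.
p(0) = -75, so log|p(0)| = log(75) = 4.3175.
Apply Jensen: I(r) = log|p(0)| + Σ_k log(r/|z_k|), summed over zeros inside |z| < r.
  log(r/|z_k|) for z_k = 5: log(7/5) = 0.3365
  log(r/|z_k|) for z_k = 5: log(7/5) = 0.3365
  log(r/|z_k|) for z_k = 3: log(7/3) = 0.8473
Sum over inside zeros: 1.5202.
I(r) = log|p(0)| + (inside sum) = 4.3175 + 1.5202 = 5.8377.
Closed form (all zeros inside, monic): I(r) = n·log(r) = 3·log(7) = 5.8377. ✓

I(r) ≈ 5.8377.


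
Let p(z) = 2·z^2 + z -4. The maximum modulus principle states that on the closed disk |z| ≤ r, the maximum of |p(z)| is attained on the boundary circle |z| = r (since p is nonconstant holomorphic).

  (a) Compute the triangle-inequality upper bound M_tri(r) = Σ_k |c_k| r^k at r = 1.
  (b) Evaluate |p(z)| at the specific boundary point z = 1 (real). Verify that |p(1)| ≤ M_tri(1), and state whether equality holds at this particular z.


Coefficients: c_0 = -4, c_1 = 1, c_2 = 2. Radius r = 1.
Part (a). Triangle bound: M_tri(r) = Σ_k |c_k| r^k
  = |-4|·1^0 + |1|·1^1 + |2|·1^2
  = 4 + 1 + 2 = 7.
This bounds M(r) := max_{|z|=r} |p(z)| from above; equality holds iff all terms c_k z^k can be made to align in phase at a single z on |z|=r.
Part (b). At z = 1 (real, on the circle |z| = r):
  p(1) = (-4)·1^0 + (1)·1^1 + (2)·1^2 = -1.
  |p(1)| = 1.
Check: |p(1)| = 1 ≤ 7 = M_tri(1). ✓ Equality does not hold at z = 1 (the coefficients have mixed signs, so the terms do not all align in phase there).

M_tri(1) = 7; |p(1)| = 1; equality at z=1: no.


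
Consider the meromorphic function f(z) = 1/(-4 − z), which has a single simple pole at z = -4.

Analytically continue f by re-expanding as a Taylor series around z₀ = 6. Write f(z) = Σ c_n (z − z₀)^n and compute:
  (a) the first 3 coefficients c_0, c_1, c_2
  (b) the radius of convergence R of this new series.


Let w = z − z₀, so z = z₀ + w.
Then -4 − z = -4 − (z₀ + w) = (-4 − z₀) − w = -10 − w.
f(z) = 1/(-10 − w) = (1/(-10)) · 1/(1 − w/(-10)) = Σ_{n≥0} w^n / (-10)^(n+1).
So c_n = 1/(-10)^(n+1):
  c_0 = 1/(-10)^1 = -1/10.
  c_1 = 1/(-10)^2 = 1/100.
  c_2 = 1/(-10)^3 = -1/1000.
The series is valid for |w/d| < 1, i.e. |z − z₀| < |d|.
Radius of convergence: R = |-4 − z₀| = |-10| = 10 (distance from z₀ to the singularity z = -4).

c_0 = -1/10, c_1 = 1/100, c_2 = -1/1000; R = 10.


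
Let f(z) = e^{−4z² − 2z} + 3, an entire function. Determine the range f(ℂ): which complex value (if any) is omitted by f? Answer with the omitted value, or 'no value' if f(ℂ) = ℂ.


Little Picard bounds the complement of f(ℂ) to at most one point.
The exponent g(z) = −4z² − 2z is a nonconstant polynomial, hence surjective onto ℂ. So e^{g(z)} takes every value in {e^w : w ∈ ℂ} = ℂ ∖ {0}. Adding 3 shifts the range to ℂ ∖ {3}. f omits exactly 3.

Omitted value: 3.


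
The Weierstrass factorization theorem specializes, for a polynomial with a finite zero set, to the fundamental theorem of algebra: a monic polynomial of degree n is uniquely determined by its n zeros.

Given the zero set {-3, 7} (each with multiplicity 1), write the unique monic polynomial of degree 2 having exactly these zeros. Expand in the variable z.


The polynomial is p(z) = ∏_{α ∈ S} (z − α), where S = {-3, 7}.
Expanding the product yields: p(z) = z^2 -4·z -21.
The resulting polynomial has degree 2 and real coefficients as required.

p(z) = z^2 -4·z -21.


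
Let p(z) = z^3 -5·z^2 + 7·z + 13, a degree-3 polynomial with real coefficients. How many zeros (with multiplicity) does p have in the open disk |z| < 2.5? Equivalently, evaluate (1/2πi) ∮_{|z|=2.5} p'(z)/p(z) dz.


The zeros of p are: (3 + 2i), (3 - 2i), -1.
Their magnitudes are: 3.606, 3.606, 1.
Zeros with |z| < R = 2.5: -1.
Count = 1.
By the argument principle, (1/2πi) ∮_{|z|=R} p'(z)/p(z) dz equals exactly this count.

Number of zeros inside |z| < 2.5: 1.


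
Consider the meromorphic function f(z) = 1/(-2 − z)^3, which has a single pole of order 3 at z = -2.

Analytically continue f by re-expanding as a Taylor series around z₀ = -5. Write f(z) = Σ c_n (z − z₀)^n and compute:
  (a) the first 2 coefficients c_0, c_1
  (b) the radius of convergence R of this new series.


Let w = z − z₀, so z = z₀ + w.
Then -2 − z = -2 − (z₀ + w) = (-2 − z₀) − w = 3 − w.
f(z) = 1/(3 − w)^3 = (1/(3)^3) · (1 − w/(3))^{−3}.
By the binomial series (1−u)^{−3} = Σ_{n≥0} C(n+2, 2) u^n for |u|<1, with u = w/(3):
  c_n = C(n+2, 2) / (3)^(n+3).
  c_0 = 1/(3)^3 = 1/27.
  c_1 = 3/(3)^4 = 1/27.
The series is valid for |w/d| < 1, i.e. |z − z₀| < |d|.
Radius of convergence: R = |-2 − z₀| = |3| = 3 (distance from z₀ to the singularity z = -2).

c_0 = 1/27, c_1 = 1/27; R = 3.


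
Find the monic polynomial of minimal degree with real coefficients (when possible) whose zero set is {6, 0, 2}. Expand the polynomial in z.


The polynomial is p(z) = ∏_{α ∈ S} (z − α), where S = {6, 0, 2}.
Expanding the product yields: p(z) = z^3 -8·z^2 + 12·z.
The resulting polynomial has degree 3 and real coefficients as required.

p(z) = z^3 -8·z^2 + 12·z.


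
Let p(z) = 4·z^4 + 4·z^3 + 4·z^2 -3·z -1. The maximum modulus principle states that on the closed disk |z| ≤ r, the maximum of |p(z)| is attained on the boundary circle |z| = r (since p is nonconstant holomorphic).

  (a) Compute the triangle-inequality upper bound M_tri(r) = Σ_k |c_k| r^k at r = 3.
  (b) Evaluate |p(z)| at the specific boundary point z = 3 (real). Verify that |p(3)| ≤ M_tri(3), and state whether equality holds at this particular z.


Coefficients: c_0 = -1, c_1 = -3, c_2 = 4, c_3 = 4, c_4 = 4. Radius r = 3.
Part (a). Triangle bound: M_tri(r) = Σ_k |c_k| r^k
  = |-1|·3^0 + |-3|·3^1 + |4|·3^2 + |4|·3^3 + |4|·3^4
  = 1 + 9 + 36 + 108 + 324 = 478.
This bounds M(r) := max_{|z|=r} |p(z)| from above; equality holds iff all terms c_k z^k can be made to align in phase at a single z on |z|=r.
Part (b). At z = 3 (real, on the circle |z| = r):
  p(3) = (-1)·3^0 + (-3)·3^1 + (4)·3^2 + (4)·3^3 + (4)·3^4 = 458.
  |p(3)| = 458.
Check: |p(3)| = 458 ≤ 478 = M_tri(3). ✓ Equality does not hold at z = 3 (the coefficients have mixed signs, so the terms do not all align in phase there).

M_tri(3) = 478; |p(3)| = 458; equality at z=3: no.


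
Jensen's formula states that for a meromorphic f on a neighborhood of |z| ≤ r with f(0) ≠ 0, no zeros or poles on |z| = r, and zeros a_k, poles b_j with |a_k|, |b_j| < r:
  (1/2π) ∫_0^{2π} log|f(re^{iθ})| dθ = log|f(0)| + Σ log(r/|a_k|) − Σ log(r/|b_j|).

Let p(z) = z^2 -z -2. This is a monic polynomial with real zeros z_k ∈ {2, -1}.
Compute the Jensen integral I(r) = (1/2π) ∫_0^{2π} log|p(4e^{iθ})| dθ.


Zeros: -1, 2; r = 4.
Inside |z| < r: -1, 2. Outside (|z| ≥ r): ∅.
p(0) = -2, so log|p(0)| = log(2) = 0.6931.
Apply Jensen: I(r) = log|p(0)| + Σ_k log(r/|z_k|), summed over zeros inside |z| < r.
  log(r/|z_k|) for z_k = 2: log(4/2) = 0.6931
  log(r/|z_k|) for z_k = -1: log(4/1) = 1.3863
Sum over inside zeros: 2.0794.
I(r) = log|p(0)| + (inside sum) = 0.6931 + 2.0794 = 2.7726.
Closed form (all zeros inside, monic): I(r) = n·log(r) = 2·log(4) = 2.7726. ✓

I(r) ≈ 2.7726.


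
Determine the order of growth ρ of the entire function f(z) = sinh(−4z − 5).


sinh(w) is a linear combination of e^{iw} and e^{−iw} (or e^w, e^{−w} in the hyperbolic case), so |sinh(w)| ≤ e^{|w|}. With w = −4z − 5, |w| ≤ 4|z| + 5 = 4r + 5 on |z| = r, giving M(r) ≤ e^{4r + 5}, so ρ ≤ 1. On a suitable ray (z = it for sin/cos; z = t for sinh/cosh, t real → ∞), |sinh(−4z − 5)| grows like e^{4|t|}/2, so ρ ≥ 1. Hence ρ = 1.
Therefore ρ = 1.

Order ρ = 1.


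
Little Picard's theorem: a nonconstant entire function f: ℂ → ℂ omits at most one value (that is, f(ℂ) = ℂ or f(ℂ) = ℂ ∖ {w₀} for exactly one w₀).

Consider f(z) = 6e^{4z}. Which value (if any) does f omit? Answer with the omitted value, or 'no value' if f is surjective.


Little Picard bounds the complement of f(ℂ) to at most one point.
e^{4z} is never zero on ℂ, so 6·e^{4z} takes every value in ℂ ∖ {0}. Adding 0 shifts the range to ℂ ∖ {0}. Thus f omits exactly the value 0.

Omitted value: 0.


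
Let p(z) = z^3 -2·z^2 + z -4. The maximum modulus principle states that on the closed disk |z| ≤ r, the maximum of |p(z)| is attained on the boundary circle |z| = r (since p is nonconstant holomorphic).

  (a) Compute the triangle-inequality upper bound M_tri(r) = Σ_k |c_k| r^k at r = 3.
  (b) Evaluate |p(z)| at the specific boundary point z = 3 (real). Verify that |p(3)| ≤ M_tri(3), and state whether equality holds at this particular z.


Coefficients: c_0 = -4, c_1 = 1, c_2 = -2, c_3 = 1. Radius r = 3.
Part (a). Triangle bound: M_tri(r) = Σ_k |c_k| r^k
  = |-4|·3^0 + |1|·3^1 + |-2|·3^2 + |1|·3^3
  = 4 + 3 + 18 + 27 = 52.
This bounds M(r) := max_{|z|=r} |p(z)| from above; equality holds iff all terms c_k z^k can be made to align in phase at a single z on |z|=r.
Part (b). At z = 3 (real, on the circle |z| = r):
  p(3) = (-4)·3^0 + (1)·3^1 + (-2)·3^2 + (1)·3^3 = 8.
  |p(3)| = 8.
Check: |p(3)| = 8 ≤ 52 = M_tri(3). ✓ Equality does not hold at z = 3 (the coefficients have mixed signs, so the terms do not all align in phase there).

M_tri(3) = 52; |p(3)| = 8; equality at z=3: no.


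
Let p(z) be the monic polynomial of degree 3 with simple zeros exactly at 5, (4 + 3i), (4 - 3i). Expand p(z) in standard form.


The polynomial is p(z) = ∏_{α ∈ S} (z − α), where S = {5, (4 + 3i), (4 - 3i)}.
Expanding the product yields: p(z) = z^3 -13·z^2 + 65·z -125.
Note conjugate pairs combine to real quadratics: (z − (4+3i))(z − (4−3i)) = z² − 8z + 25.
The resulting polynomial has degree 3 and real coefficients as required.

p(z) = z^3 -13·z^2 + 65·z -125.


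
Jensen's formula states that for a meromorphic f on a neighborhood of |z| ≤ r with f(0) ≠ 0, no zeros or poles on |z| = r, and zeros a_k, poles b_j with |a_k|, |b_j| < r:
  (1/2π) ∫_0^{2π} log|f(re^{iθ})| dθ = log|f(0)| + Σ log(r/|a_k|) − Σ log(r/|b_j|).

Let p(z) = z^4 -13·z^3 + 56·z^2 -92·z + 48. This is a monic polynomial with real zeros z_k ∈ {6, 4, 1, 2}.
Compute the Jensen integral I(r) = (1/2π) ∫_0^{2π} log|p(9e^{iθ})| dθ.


Zeros: 1, 2, 4, 6; r = 9.
Inside |z| < r: 1, 2, 4, 6. Outside (|z| ≥ r): ∅.
p(0) = 48, so log|p(0)| = log(48) = 3.8712.
Apply Jensen: I(r) = log|p(0)| + Σ_k log(r/|z_k|), summed over zeros inside |z| < r.
  log(r/|z_k|) for z_k = 6: log(9/6) = 0.4055
  log(r/|z_k|) for z_k = 4: log(9/4) = 0.8109
  log(r/|z_k|) for z_k = 1: log(9/1) = 2.1972
  log(r/|z_k|) for z_k = 2: log(9/2) = 1.5041
Sum over inside zeros: 4.9177.
I(r) = log|p(0)| + (inside sum) = 3.8712 + 4.9177 = 8.7889.
Closed form (all zeros inside, monic): I(r) = n·log(r) = 4·log(9) = 8.7889. ✓

I(r) ≈ 8.7889.


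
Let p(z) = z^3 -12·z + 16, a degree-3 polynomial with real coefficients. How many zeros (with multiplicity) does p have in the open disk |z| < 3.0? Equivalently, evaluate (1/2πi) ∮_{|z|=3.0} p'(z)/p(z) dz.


The zeros of p are: 2, -4, 2.
Their magnitudes are: 2, 4, 2.
Zeros with |z| < R = 3.0: 2, 2.
Count = 2.
By the argument principle, (1/2πi) ∮_{|z|=R} p'(z)/p(z) dz equals exactly this count.

Number of zeros inside |z| < 3.0: 2.
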